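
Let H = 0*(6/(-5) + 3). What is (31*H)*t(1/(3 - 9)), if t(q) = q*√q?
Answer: 0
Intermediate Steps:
t(q) = q^(3/2)
H = 0 (H = 0*(6*(-⅕) + 3) = 0*(-6/5 + 3) = 0*(9/5) = 0)
(31*H)*t(1/(3 - 9)) = (31*0)*(1/(3 - 9))^(3/2) = 0*(1/(-6))^(3/2) = 0*(-⅙)^(3/2) = 0*(-I*√6/36) = 0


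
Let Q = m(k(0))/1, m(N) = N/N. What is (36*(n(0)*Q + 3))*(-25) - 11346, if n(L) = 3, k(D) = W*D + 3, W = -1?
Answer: -16746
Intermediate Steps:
k(D) = 3 - D (k(D) = -D + 3 = 3 - D)
m(N) = 1
Q = 1 (Q = 1/1 = 1*1 = 1)
(36*(n(0)*Q + 3))*(-25) - 11346 = (36*(3*1 + 3))*(-25) - 11346 = (36*(3 + 3))*(-25) - 11346 = (36*6)*(-25) - 11346 = 216*(-25) - 11346 = -5400 - 11346 = -16746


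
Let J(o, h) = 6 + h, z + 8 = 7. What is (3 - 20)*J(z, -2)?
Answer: -68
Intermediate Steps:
z = -1 (z = -8 + 7 = -1)
(3 - 20)*J(z, -2) = (3 - 20)*(6 - 2) = -17*4 = -68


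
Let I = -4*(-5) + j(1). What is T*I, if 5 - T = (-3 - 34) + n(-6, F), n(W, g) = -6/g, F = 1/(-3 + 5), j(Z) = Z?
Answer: 1134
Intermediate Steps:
F = ½ (F = 1/2 = ½ ≈ 0.50000)
I = 21 (I = -4*(-5) + 1 = 20 + 1 = 21)
T = 54 (T = 5 - ((-3 - 34) - 6/½) = 5 - (-37 - 6*2) = 5 - (-37 - 12) = 5 - 1*(-49) = 5 + 49 = 54)
T*I = 54*21 = 1134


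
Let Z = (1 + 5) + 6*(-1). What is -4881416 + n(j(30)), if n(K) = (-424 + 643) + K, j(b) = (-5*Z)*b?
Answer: -4881197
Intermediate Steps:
Z = 0 (Z = 6 - 6 = 0)
j(b) = 0 (j(b) = (-5*0)*b = 0*b = 0)
n(K) = 219 + K
-4881416 + n(j(30)) = -4881416 + (219 + 0) = -4881416 + 219 = -4881197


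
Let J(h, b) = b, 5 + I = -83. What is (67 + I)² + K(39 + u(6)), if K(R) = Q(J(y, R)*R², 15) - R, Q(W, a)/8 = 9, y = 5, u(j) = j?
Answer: 468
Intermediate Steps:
I = -88 (I = -5 - 83 = -88)
Q(W, a) = 72 (Q(W, a) = 8*9 = 72)
K(R) = 72 - R
(67 + I)² + K(39 + u(6)) = (67 - 88)² + (72 - (39 + 6)) = (-21)² + (72 - 1*45) = 441 + (72 - 45) = 441 + 27 = 468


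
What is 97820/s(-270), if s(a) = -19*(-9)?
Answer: 97820/171 ≈ 572.05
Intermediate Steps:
s(a) = 171
97820/s(-270) = 97820/171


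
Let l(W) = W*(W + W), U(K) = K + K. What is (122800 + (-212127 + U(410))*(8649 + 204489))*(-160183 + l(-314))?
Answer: -1666790193799094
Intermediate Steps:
U(K) = 2*K
l(W) = 2*W² (l(W) = W*(2*W) = 2*W²)
(122800 + (-212127 + U(410))*(8649 + 204489))*(-160183 + l(-314)) = (122800 + (-212127 + 2*410)*(8649 + 204489))*(-160183 + 2*(-314)²) = (122800 + (-212127 + 820)*213138)*(-160183 + 2*98596) = (122800 - 211307*213138)*(-160183 + 197192) = (122800 - 45037551366)*37009 = -45037428566*37009 = -1666790193799094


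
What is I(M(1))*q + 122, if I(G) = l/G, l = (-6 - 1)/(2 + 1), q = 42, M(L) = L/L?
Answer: 24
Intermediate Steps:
M(L) = 1
l = -7/3 ≈ -2.3333
I(G) = -7/(3*G)
I(M(1))*q + 122 = -7/3/1*42 + 122 = -7/3*1*42 + 122 = -7/3*42 + 122 = -98 + 122 = 24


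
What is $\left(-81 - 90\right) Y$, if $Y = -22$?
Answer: $3762$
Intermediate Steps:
$\left(-81 - 90\right) Y = \left(-81 - 90\right) \left(-22\right) = \left(-171\right) \left(-22\right) = 3762$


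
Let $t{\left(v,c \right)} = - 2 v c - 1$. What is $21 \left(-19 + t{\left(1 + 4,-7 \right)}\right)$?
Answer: $1050$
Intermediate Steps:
$t{\left(v,c \right)} = -1 - 2 c v$ ($t{\left(v,c \right)} = - 2 c v - 1 = -1 - 2 c v$)
$21 \left(-19 + t{\left(1 + 4,-7 \right)}\right) = 21 \left(-19 - \left(1 - 14 \left(1 + 4\right)\right)\right) = 21 \left(-19 - \left(1 - 70\right)\right) = 21 \left(-19 + \left(-1 + 70\right)\right) = 21 \left(-19 + 69\right) = 21 \cdot 50 = 1050$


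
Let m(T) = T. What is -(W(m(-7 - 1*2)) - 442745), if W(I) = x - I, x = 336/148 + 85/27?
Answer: 442287851/999 ≈ 4.4273e+5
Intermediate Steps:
x = 5413/999 (x = 336*(1/148) + 85*(1/27) = 84/37 + 85/27 = 5413/999 ≈ 5.4184)
W(I) = 5413/999 - I
-(W(m(-7 - 1*2)) - 442745) = -((5413/999 - (-7 - 1*2)) - 442745) = -((5413/999 - (-7 - 2)) - 442745) = -((5413/999 - 1*(-9)) - 442745) = -((5413/999 + 9) - 442745) = -(14404/999 - 442745) = -1*(-442287851/999) = 442287851/999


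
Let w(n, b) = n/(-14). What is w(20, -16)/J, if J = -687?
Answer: 10/4809 ≈ 0.0020794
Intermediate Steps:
w(n, b) = -n/14 (w(n, b) = n*(-1/14) = -n/14)
w(20, -16)/J = -1/14*20/(-687) = -10/7*(-1/687) = 10/4809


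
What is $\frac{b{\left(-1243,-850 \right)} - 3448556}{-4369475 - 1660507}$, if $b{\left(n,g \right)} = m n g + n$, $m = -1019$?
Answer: $\frac{1080074249}{6029982} \approx 179.12$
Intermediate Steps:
$b{\left(n,g \right)} = n - 1019 g n$ ($b{\left(n,g \right)} = - 1019 n g + n = - 1019 g n + n = n - 1019 g n$)
$\frac{b{\left(-1243,-850 \right)} - 3448556}{-4369475 - 1660507} = \frac{- 1243 \left(1 - -866150\right) - 3448556}{-4369475 - 1660507} = \frac{- 1243 \left(1 + 866150\right) - 3448556}{-6029982} = \left(\left(-1243\right) 866151 - 3448556\right) \left(- \frac{1}{6029982}\right) = \left(-1076625693 - 3448556\right) \left(- \frac{1}{6029982}\right) = \left(-1080074249\right) \left(- \frac{1}{6029982}\right) = \frac{1080074249}{6029982}$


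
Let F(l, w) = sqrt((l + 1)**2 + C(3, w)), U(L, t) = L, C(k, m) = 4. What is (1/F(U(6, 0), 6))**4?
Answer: 1/2809 ≈ 0.00035600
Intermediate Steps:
F(l, w) = sqrt(4 + (1 + l)**2) (F(l, w) = sqrt((l + 1)**2 + 4) = sqrt((1 + l)**2 + 4) = sqrt(4 + (1 + l)**2))
(1/F(U(6, 0), 6))**4 = (1/(sqrt(4 + (1 + 6)**2)))**4 = (1/(sqrt(4 + 7**2)))**4 = (1/(sqrt(4 + 49)))**4 = (1/(sqrt(53)))**4 = (sqrt(53)/53)**4 = 1/2809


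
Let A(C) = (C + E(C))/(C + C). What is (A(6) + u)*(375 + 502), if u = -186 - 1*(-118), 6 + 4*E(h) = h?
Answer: -118395/2 ≈ -59198.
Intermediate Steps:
E(h) = -3/2 + h/4
A(C) = (-3/2 + 5*C/4)/(2*C) (A(C) = (C + (-3/2 + C/4))/(C + C) = (-3/2 + 5*C/4)/((2*C)) = (-3/2 + 5*C/4)*(1/(2*C)) = (-3/2 + 5*C/4)/(2*C))
u = -68 (u = -186 + 118 = -68)
(A(6) + u)*(375 + 502) = ((⅛)*(-6 + 5*6)/6 - 68)*(375 + 502) = ((⅛)*(⅙)*(-6 + 30) - 68)*877 = ((⅛)*(⅙)*24 - 68)*877 = (½ - 68)*877 = -135/2*877 = -118395/2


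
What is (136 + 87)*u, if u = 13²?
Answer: 37687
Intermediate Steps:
u = 169
(136 + 87)*u = (136 + 87)*169 = 223*169 = 37687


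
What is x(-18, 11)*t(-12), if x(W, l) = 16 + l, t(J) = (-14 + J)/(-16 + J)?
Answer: 351/14 ≈ 25.071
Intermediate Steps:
t(J) = (-14 + J)/(-16 + J)
x(-18, 11)*t(-12) = (16 + 11)*((-14 - 12)/(-16 - 12)) = 27*(-26/(-28)) = 27*(-1/28*(-26)) = 27*(13/14) = 351/14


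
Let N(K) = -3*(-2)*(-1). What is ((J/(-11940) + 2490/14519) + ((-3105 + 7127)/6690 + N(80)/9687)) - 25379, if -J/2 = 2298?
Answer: -791969862013207819/31207138527405 ≈ -25378.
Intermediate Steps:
J = -4596 (J = -2*2298 = -4596)
N(K) = -6 (N(K) = 6*(-1) = -6)
((J/(-11940) + 2490/14519) + ((-3105 + 7127)/6690 + N(80)/9687)) - 25379 = ((-4596/(-11940) + 2490/14519) + ((-3105 + 7127)/6690 - 6/9687)) - 25379 = ((-4596*(-1/11940) + 2490*(1/14519)) + (4022*(1/6690) - 6*1/9687)) - 25379 = ((383/995 + 2490/14519) + (2011/3345 - 2/3229)) - 25379 = (8038327/14446405 + 6486829/10801005) - 25379 = 36106673803676/31207138527405 - 25379 = -791969862013207819/31207138527405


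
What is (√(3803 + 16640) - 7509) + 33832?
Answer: 26323 + √20443 ≈ 26466.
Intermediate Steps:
(√(3803 + 16640) - 7509) + 33832 = (√20443 - 7509) + 33832 = (-7509 + √20443) + 33832 = 26323 + √20443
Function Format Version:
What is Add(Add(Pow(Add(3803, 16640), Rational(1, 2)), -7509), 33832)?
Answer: Add(26323, Pow(20443, Rational(1, 2))) ≈ 26466.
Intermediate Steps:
Add(Add(Pow(Add(3803, 16640), Rational(1, 2)), -7509), 33832) = Add(Add(Pow(20443, Rational(1, 2)), -7509), 33832) = Add(Add(-7509, Pow(20443, Rational(1, 2))), 33832) = Add(26323, Pow(20443, Rational(1, 2)))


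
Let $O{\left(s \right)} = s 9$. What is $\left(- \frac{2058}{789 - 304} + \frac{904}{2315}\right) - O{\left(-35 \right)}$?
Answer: $\frac{69869659}{224555} \approx 311.15$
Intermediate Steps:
$O{\left(s \right)} = 9 s$
$\left(- \frac{2058}{789 - 304} + \frac{904}{2315}\right) - O{\left(-35 \right)} = \left(- \frac{2058}{789 - 304} + \frac{904}{2315}\right) - 9 \left(-35\right) = \left(- \frac{2058}{485} + 904 \cdot \frac{1}{2315}\right) - -315 = \left(\left(-2058\right) \frac{1}{485} + \frac{904}{2315}\right) + 315 = \left(- \frac{2058}{485} + \frac{904}{2315}\right) + 315 = - \frac{865166}{224555} + 315 = \frac{69869659}{224555}$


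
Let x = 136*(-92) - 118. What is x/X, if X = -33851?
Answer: 12630/33851 ≈ 0.37311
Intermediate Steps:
x = -12630 (x = -12512 - 118 = -12630)
x/X = -12630/(-33851) = -12630*(-1/33851) = 12630/33851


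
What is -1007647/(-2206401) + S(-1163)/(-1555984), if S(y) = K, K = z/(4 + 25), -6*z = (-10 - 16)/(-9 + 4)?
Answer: 75780995986677/165934358256560 ≈ 0.45669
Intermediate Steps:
z = -13/15 (z = -(-10 - 16)/(6*(-9 + 4)) = -(-13)/(3*(-5)) = -(-13)*(-1)/(3*5) = -⅙*26/5 = -13/15 ≈ -0.86667)
K = -13/435 (K = -13/(15*(4 + 25)) = -13/15/29 = -13/15*1/29 = -13/435 ≈ -0.029885)
S(y) = -13/435
-1007647/(-2206401) + S(-1163)/(-1555984) = -1007647/(-2206401) - 13/435/(-1555984) = -1007647*(-1/2206401) - 13/435*(-1/1555984) = 1007647/2206401 + 13/676853040 = 75780995986677/165934358256560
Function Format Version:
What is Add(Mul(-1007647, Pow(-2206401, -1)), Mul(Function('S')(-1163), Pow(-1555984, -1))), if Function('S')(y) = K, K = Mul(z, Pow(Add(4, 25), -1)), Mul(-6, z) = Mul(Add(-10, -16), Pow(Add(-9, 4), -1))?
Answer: Rational(75780995986677, 165934358256560) ≈ 0.45669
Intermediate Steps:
z = Rational(-13, 15) (z = Mul(Rational(-1, 6), Mul(Add(-10, -16), Pow(Add(-9, 4), -1))) = Mul(Rational(-1, 6), Mul(-26, Pow(-5, -1))) = Mul(Rational(-1, 6), Mul(-26, Rational(-1, 5))) = Mul(Rational(-1, 6), Rational(26, 5)) = Rational(-13, 15) ≈ -0.86667)
K = Rational(-13, 435) (K = Mul(Rational(-13, 15), Pow(Add(4, 25), -1)) = Mul(Rational(-13, 15), Pow(29, -1)) = Mul(Rational(-13, 15), Rational(1, 29)) = Rational(-13, 435) ≈ -0.029885)
Function('S')(y) = Rational(-13, 435)
Add(Mul(-1007647, Pow(-2206401, -1)), Mul(Function('S')(-1163), Pow(-1555984, -1))) = Add(Mul(-1007647, Pow(-2206401, -1)), Mul(Rational(-13, 435), Pow(-1555984, -1))) = Add(Mul(-1007647, Rational(-1, 2206401)), Mul(Rational(-13, 435), Rational(-1, 1555984))) = Add(Rational(1007647, 2206401), Rational(13, 676853040)) = Rational(75780995986677, 165934358256560)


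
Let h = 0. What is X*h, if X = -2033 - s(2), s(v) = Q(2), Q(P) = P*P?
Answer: 0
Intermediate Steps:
Q(P) = P²
s(v) = 4 (s(v) = 2² = 4)
X = -2037 (X = -2033 - 1*4 = -2033 - 4 = -2037)
X*h = -2037*0 = 0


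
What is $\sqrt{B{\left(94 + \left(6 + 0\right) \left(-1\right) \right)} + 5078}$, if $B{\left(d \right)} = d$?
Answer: $3 \sqrt{574} \approx 71.875$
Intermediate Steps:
$\sqrt{B{\left(94 + \left(6 + 0\right) \left(-1\right) \right)} + 5078} = \sqrt{\left(94 + \left(6 + 0\right) \left(-1\right)\right) + 5078} = \sqrt{\left(94 + 6 \left(-1\right)\right) + 5078} = \sqrt{\left(94 - 6\right) + 5078} = \sqrt{88 + 5078} = \sqrt{5166} = 3 \sqrt{574}$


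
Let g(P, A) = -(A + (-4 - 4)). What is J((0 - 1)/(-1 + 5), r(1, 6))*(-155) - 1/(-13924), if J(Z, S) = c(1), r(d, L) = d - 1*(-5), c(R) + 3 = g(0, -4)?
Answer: -19423979/13924 ≈ -1395.0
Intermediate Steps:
g(P, A) = 8 - A (g(P, A) = -(A - 8) = -(-8 + A) = 8 - A)
c(R) = 9 (c(R) = -3 + (8 - 1*(-4)) = -3 + (8 + 4) = -3 + 12 = 9)
r(d, L) = 5 + d (r(d, L) = d + 5 = 5 + d)
J(Z, S) = 9
J((0 - 1)/(-1 + 5), r(1, 6))*(-155) - 1/(-13924) = 9*(-155) - 1/(-13924) = -1395 - 1*(-1/13924) = -1395 + 1/13924 = -19423979/13924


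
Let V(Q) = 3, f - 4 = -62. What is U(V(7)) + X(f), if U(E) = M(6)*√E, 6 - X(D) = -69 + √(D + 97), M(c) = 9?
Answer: 75 - √39 + 9*√3 ≈ 84.344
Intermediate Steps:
f = -58 (f = 4 - 62 = -58)
X(D) = 75 - √(97 + D) (X(D) = 6 - (-69 + √(D + 97)) = 6 - (-69 + √(97 + D)) = 6 + (69 - √(97 + D)) = 75 - √(97 + D))
U(E) = 9*√E
U(V(7)) + X(f) = 9*√3 + (75 - √(97 - 58)) = 9*√3 + (75 - √39) = 75 - √39 + 9*√3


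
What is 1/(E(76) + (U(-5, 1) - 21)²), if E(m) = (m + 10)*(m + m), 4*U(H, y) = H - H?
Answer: 1/13513 ≈ 7.4003e-5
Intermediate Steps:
U(H, y) = 0 (U(H, y) = (H - H)/4 = (¼)*0 = 0)
E(m) = 2*m*(10 + m) (E(m) = (10 + m)*(2*m) = 2*m*(10 + m))
1/(E(76) + (U(-5, 1) - 21)²) = 1/(2*76*(10 + 76) + (0 - 21)²) = 1/(2*76*86 + (-21)²) = 1/(13072 + 441) = 1/13513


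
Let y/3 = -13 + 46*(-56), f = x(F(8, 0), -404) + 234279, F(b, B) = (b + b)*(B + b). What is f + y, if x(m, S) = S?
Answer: 226108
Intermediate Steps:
F(b, B) = 2*b*(B + b) (F(b, B) = (2*b)*(B + b) = 2*b*(B + b))
f = 233875 (f = -404 + 234279 = 233875)
y = -7767 (y = 3*(-13 + 46*(-56)) = 3*(-13 - 2576) = 3*(-2589) = -7767)
f + y = 233875 - 7767 = 226108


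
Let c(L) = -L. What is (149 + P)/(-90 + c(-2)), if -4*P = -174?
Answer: -35/16 ≈ -2.1875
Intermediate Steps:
P = 87/2 (P = -1/4*(-174) = 87/2 ≈ 43.500)
(149 + P)/(-90 + c(-2)) = (149 + 87/2)/(-90 - 1*(-2)) = 385/(2*(-90 + 2)) = (385/2)/(-88) = (385/2)*(-1/88) = -35/16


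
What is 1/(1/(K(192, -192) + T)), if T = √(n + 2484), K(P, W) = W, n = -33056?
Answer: -192 + 2*I*√7643 ≈ -192.0 + 174.85*I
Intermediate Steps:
T = 2*I*√7643 (T = √(-33056 + 2484) = √(-30572) = 2*I*√7643 ≈ 174.85*I)
1/(1/(K(192, -192) + T)) = 1/(1/(-192 + 2*I*√7643)) = -192 + 2*I*√7643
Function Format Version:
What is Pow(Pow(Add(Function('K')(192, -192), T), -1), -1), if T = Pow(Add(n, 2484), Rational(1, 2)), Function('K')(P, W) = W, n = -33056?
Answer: Add(-192, Mul(2, I, Pow(7643, Rational(1, 2)))) ≈ Add(-192.00, Mul(174.85, I))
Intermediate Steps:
T = Mul(2, I, Pow(7643, Rational(1, 2))) (T = Pow(Add(-33056, 2484), Rational(1, 2)) = Pow(-30572, Rational(1, 2)) = Mul(2, I, Pow(7643, Rational(1, 2))) ≈ Mul(174.85, I))
Pow(Pow(Add(Function('K')(192, -192), T), -1), -1) = Pow(Pow(Add(-192, Mul(2, I, Pow(7643, Rational(1, 2)))), -1), -1) = Add(-192, Mul(2, I, Pow(7643, Rational(1, 2))))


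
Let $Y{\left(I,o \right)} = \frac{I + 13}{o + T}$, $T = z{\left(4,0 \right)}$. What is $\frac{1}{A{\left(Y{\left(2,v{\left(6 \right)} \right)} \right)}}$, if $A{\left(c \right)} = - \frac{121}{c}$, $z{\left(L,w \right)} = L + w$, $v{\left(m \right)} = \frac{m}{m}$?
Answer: $- \frac{3}{121} \approx -0.024793$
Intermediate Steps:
$v{\left(m \right)} = 1$
$T = 4$ ($T = 4 + 0 = 4$)
$Y{\left(I,o \right)} = \frac{13 + I}{4 + o}$ ($Y{\left(I,o \right)} = \frac{I + 13}{o + 4} = \frac{13 + I}{4 + o}$)
$\frac{1}{A{\left(Y{\left(2,v{\left(6 \right)} \right)} \right)}} = \frac{1}{\left(-121\right) \frac{1}{\frac{1}{4 + 1} \left(13 + 2\right)}} = \frac{1}{\left(-121\right) \frac{1}{\frac{1}{5} \cdot 15}} = \frac{1}{\left(-121\right) \frac{1}{3}} = \frac{1}{- \frac{121}{3}} = - \frac{3}{121}$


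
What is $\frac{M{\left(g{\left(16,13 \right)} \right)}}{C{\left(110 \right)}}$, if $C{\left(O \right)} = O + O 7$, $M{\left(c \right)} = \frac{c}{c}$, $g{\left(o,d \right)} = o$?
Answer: $\frac{1}{880} \approx 0.0011364$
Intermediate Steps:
$M{\left(c \right)} = 1$
$C{\left(O \right)} = 8 O$ ($C{\left(O \right)} = O + 7 O = 8 O$)
$\frac{M{\left(g{\left(16,13 \right)} \right)}}{C{\left(110 \right)}} = 1 \frac{1}{8 \cdot 110} = 1 \cdot \frac{1}{880} = \frac{1}{880}$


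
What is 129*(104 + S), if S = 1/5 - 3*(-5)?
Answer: 76884/5 ≈ 15377.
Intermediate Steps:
S = 76/5 (S = 1/5 + 15 = 76/5 ≈ 15.200)
129*(104 + S) = 129*(104 + 76/5) = 129*(596/5) = 76884/5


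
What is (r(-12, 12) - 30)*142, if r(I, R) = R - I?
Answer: -852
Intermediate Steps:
(r(-12, 12) - 30)*142 = ((12 - 1*(-12)) - 30)*142 = ((12 + 12) - 30)*142 = (24 - 30)*142 = -6*142 = -852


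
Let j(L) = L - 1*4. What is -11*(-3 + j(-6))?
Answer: 143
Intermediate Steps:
j(L) = -4 + L (j(L) = L - 4 = -4 + L)
-11*(-3 + j(-6)) = -11*(-3 + (-4 - 6)) = -11*(-3 - 10) = -11*(-13) = 143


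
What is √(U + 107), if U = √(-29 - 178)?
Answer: √(107 + 3*I*√23) ≈ 10.367 + 0.69389*I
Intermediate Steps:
U = 3*I*√23 (U = √(-207) = 3*I*√23 ≈ 14.387*I)
√(U + 107) = √(3*I*√23 + 107) = √(107 + 3*I*√23)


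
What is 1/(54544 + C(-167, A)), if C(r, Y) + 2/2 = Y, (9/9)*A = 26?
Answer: 1/54569 ≈ 1.8325e-5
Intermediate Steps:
A = 26
C(r, Y) = -1 + Y
1/(54544 + C(-167, A)) = 1/(54544 + (-1 + 26)) = 1/(54544 + 25) = 1/54569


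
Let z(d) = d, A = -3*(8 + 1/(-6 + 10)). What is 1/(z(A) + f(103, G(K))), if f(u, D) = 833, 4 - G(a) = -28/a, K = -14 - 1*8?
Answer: 4/3233 ≈ 0.0012372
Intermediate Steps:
K = -22 (K = -14 - 8 = -22)
G(a) = 4 + 28/a (G(a) = 4 - (-28)/a = 4 + 28/a)
A = -99/4 (A = -3*(8 + 1/4) = -3*(8 + ¼) = -3*33/4 = -99/4 ≈ -24.750)
1/(z(A) + f(103, G(K))) = 1/(-99/4 + 833) = 1/(3233/4) = 4/3233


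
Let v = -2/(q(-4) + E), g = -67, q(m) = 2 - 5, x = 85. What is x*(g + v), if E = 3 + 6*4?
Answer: -68425/12 ≈ -5702.1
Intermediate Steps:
q(m) = -3
E = 27 (E = 3 + 24 = 27)
v = -1/12 (v = -2/(-3 + 27) = -2/24 = (1/24)*(-2) = -1/12 ≈ -0.083333)
x*(g + v) = 85*(-67 - 1/12) = 85*(-805/12) = -68425/12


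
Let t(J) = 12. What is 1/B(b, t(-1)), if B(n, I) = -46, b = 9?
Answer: -1/46 ≈ -0.021739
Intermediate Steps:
1/B(b, t(-1)) = 1/(-46) = -1/46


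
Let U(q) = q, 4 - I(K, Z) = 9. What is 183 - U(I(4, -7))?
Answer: 188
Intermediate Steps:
I(K, Z) = -5 (I(K, Z) = 4 - 1*9 = 4 - 9 = -5)
183 - U(I(4, -7)) = 183 - 1*(-5) = 183 + 5 = 188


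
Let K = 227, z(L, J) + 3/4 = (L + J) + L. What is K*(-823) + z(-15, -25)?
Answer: -747507/4 ≈ -1.8688e+5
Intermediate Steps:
z(L, J) = -3/4 + J + 2*L (z(L, J) = -3/4 + ((L + J) + L) = -3/4 + ((J + L) + L) = -3/4 + (J + 2*L) = -3/4 + J + 2*L)
K*(-823) + z(-15, -25) = 227*(-823) + (-3/4 - 25 + 2*(-15)) = -186821 + (-3/4 - 25 - 30) = -186821 - 223/4 = -747507/4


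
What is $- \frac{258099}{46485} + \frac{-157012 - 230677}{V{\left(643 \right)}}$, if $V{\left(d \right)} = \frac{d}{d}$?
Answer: $- \frac{6007327088}{15495} \approx -3.8769 \cdot 10^{5}$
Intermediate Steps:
$V{\left(d \right)} = 1$
$- \frac{258099}{46485} + \frac{-157012 - 230677}{V{\left(643 \right)}} = - \frac{258099}{46485} + \frac{-157012 - 230677}{1} = \left(-258099\right) \frac{1}{46485} - 387689 = - \frac{86033}{15495} - 387689 = - \frac{6007327088}{15495}$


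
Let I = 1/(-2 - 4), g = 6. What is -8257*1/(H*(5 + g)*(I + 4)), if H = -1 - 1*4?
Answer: 2154/55 ≈ 39.164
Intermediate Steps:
H = -5 (H = -1 - 4 = -5)
I = -⅙ (I = 1/(-6) = -⅙ ≈ -0.16667)
-8257*1/(H*(5 + g)*(I + 4)) = -8257*(-1/(5*(5 + 6)*(-⅙ + 4))) = -8257/((((11*1)*(23/6))*(-5))*1) = -8257/(((11*(23/6))*(-5))*1) = -8257/(((253/6)*(-5))*1) = -8257/((-1265/6*1)) = -8257/(-1265/6) = -8257*(-6/1265) = 2154/55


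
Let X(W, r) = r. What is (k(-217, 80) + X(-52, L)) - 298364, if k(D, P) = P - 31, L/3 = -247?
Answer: -299056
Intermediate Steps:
L = -741 (L = 3*(-247) = -741)
k(D, P) = -31 + P
(k(-217, 80) + X(-52, L)) - 298364 = ((-31 + 80) - 741) - 298364 = (49 - 741) - 298364 = -692 - 298364 = -299056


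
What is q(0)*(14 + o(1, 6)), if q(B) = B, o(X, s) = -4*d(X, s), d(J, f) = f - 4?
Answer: 0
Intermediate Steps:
d(J, f) = -4 + f
o(X, s) = 16 - 4*s (o(X, s) = -4*(-4 + s) = 16 - 4*s)
q(0)*(14 + o(1, 6)) = 0*(14 + (16 - 4*6)) = 0*(14 + (16 - 24)) = 0*(14 - 8) = 0*6 = 0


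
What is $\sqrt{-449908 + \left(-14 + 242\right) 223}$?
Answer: $2 i \sqrt{99766} \approx 631.71 i$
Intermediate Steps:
$\sqrt{-449908 + \left(-14 + 242\right) 223} = \sqrt{-449908 + 228 \cdot 223} = \sqrt{-449908 + 50844} = \sqrt{-399064} = 2 i \sqrt{99766}$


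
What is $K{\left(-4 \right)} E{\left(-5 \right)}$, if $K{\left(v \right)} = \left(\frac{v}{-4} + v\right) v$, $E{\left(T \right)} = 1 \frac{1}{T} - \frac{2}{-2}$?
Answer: $\frac{48}{5} \approx 9.6$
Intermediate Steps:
$E{\left(T \right)} = 1 + \frac{1}{T}$ ($E{\left(T \right)} = \frac{1}{T} - -1 = \frac{1}{T} + 1 = 1 + \frac{1}{T}$)
$K{\left(v \right)} = \frac{3 v^{2}}{4}$ ($K{\left(v \right)} = \left(v \left(- \frac{1}{4}\right) + v\right) v = \left(- \frac{v}{4} + v\right) v = \frac{3 v}{4} v = \frac{3 v^{2}}{4}$)
$K{\left(-4 \right)} E{\left(-5 \right)} = \frac{3 \left(-4\right)^{2}}{4} \frac{1 - 5}{-5} = \frac{3}{4} \cdot 16 \left(\left(- \frac{1}{5}\right) \left(-4\right)\right) = 12 \cdot \frac{4}{5} = \frac{48}{5}$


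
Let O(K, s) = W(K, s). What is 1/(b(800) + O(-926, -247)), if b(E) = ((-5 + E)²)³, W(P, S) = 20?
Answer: 1/252465925985015645 ≈ 3.9609e-18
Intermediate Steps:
O(K, s) = 20
b(E) = (-5 + E)⁶
1/(b(800) + O(-926, -247)) = 1/((-5 + 800)⁶ + 20) = 1/(795⁶ + 20) = 1/(252465925985015625 + 20) = 1/252465925985015645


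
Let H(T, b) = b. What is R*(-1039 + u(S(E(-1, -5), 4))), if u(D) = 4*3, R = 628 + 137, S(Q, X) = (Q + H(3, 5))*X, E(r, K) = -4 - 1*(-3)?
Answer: -785655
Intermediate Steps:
E(r, K) = -1 (E(r, K) = -4 + 3 = -1)
S(Q, X) = X*(5 + Q) (S(Q, X) = (Q + 5)*X = (5 + Q)*X = X*(5 + Q))
R = 765
u(D) = 12
R*(-1039 + u(S(E(-1, -5), 4))) = 765*(-1039 + 12) = 765*(-1027) = -785655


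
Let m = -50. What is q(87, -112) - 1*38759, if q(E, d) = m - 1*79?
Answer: -38888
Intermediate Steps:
q(E, d) = -129 (q(E, d) = -50 - 1*79 = -50 - 79 = -129)
q(87, -112) - 1*38759 = -129 - 1*38759 = -129 - 38759 = -38888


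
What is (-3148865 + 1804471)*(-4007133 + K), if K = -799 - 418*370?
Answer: 5596163709248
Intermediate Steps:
K = -155459 (K = -799 - 154660 = -155459)
(-3148865 + 1804471)*(-4007133 + K) = (-3148865 + 1804471)*(-4007133 - 155459) = -1344394*(-4162592) = 5596163709248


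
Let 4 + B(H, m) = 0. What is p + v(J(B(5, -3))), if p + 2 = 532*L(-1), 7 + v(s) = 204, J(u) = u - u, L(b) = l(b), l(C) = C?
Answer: -337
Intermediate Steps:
B(H, m) = -4 (B(H, m) = -4 + 0 = -4)
L(b) = b
J(u) = 0
v(s) = 197 (v(s) = -7 + 204 = 197)
p = -534 (p = -2 + 532*(-1) = -2 - 532 = -534)
p + v(J(B(5, -3))) = -534 + 197 = -337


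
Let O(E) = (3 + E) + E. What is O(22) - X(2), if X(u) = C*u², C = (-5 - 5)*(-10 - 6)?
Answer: -593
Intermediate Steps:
C = 160 (C = -10*(-16) = 160)
O(E) = 3 + 2*E
X(u) = 160*u²
O(22) - X(2) = (3 + 2*22) - 160*2² = (3 + 44) - 160*4 = 47 - 1*640 = 47 - 640 = -593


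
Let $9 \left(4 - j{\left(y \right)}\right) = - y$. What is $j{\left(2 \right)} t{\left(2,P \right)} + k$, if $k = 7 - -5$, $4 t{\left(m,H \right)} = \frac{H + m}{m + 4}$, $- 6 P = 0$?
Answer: $\frac{667}{54} \approx 12.352$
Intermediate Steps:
$P = 0$ ($P = \left(- \frac{1}{6}\right) 0 = 0$)
$j{\left(y \right)} = 4 + \frac{y}{9}$ ($j{\left(y \right)} = 4 - \frac{\left(-1\right) y}{9} = 4 + \frac{y}{9}$)
$t{\left(m,H \right)} = \frac{H + m}{4 \left(4 + m\right)}$ ($t{\left(m,H \right)} = \frac{\left(H + m\right) \frac{1}{m + 4}}{4} = \frac{\left(H + m\right) \frac{1}{4 + m}}{4} = \frac{\frac{1}{4 + m} \left(H + m\right)}{4} = \frac{H + m}{4 \left(4 + m\right)}$)
$k = 12$ ($k = 7 + 5 = 12$)
$j{\left(2 \right)} t{\left(2,P \right)} + k = \left(4 + \frac{1}{9} \cdot 2\right) \frac{0 + 2}{4 \left(4 + 2\right)} + 12 = \left(4 + \frac{2}{9}\right) \frac{1}{4} \cdot \frac{1}{6} \cdot 2 + 12 = \frac{38 \cdot \frac{1}{4} \cdot \frac{1}{6} \cdot 2}{9} + 12 = \frac{38}{9} \cdot \frac{1}{12} + 12 = \frac{19}{54} + 12 = \frac{667}{54}$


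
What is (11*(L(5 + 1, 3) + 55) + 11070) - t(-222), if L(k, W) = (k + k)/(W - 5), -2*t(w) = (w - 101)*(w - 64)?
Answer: 57798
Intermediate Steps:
t(w) = -(-101 + w)*(-64 + w)/2 (t(w) = -(w - 101)*(w - 64)/2 = -(-101 + w)*(-64 + w)/2)
L(k, W) = 2*k/(-5 + W) (L(k, W) = (2*k)/(-5 + W) = 2*k/(-5 + W))
(11*(L(5 + 1, 3) + 55) + 11070) - t(-222) = (11*(2*(5 + 1)/(-5 + 3) + 55) + 11070) - (-3232 - 1/2*(-222)**2 + (165/2)*(-222)) = (11*(2*6/(-2) + 55) + 11070) - (-3232 - 1/2*49284 - 18315) = (11*(2*6*(-1/2) + 55) + 11070) - (-3232 - 24642 - 18315) = (11*(-6 + 55) + 11070) - 1*(-46189) = (11*49 + 11070) + 46189 = (539 + 11070) + 46189 = 11609 + 46189 = 57798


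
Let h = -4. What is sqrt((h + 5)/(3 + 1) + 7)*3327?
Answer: 3327*sqrt(29)/2 ≈ 8958.2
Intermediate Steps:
sqrt((h + 5)/(3 + 1) + 7)*3327 = sqrt((-4 + 5)/(3 + 1) + 7)*3327 = sqrt(1/4 + 7)*3327 = sqrt(29/4)*3327 = (sqrt(29)/2)*3327 = 3327*sqrt(29)/2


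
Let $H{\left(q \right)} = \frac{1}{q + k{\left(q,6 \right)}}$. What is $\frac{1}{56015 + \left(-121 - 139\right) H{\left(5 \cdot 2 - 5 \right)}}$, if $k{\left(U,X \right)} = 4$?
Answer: $\frac{9}{503875} \approx 1.7862 \cdot 10^{-5}$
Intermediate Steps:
$H{\left(q \right)} = \frac{1}{4 + q}$ ($H{\left(q \right)} = \frac{1}{q + 4} = \frac{1}{4 + q}$)
$\frac{1}{56015 + \left(-121 - 139\right) H{\left(5 \cdot 2 - 5 \right)}} = \frac{1}{56015 + \frac{-121 - 139}{4 + \left(5 \cdot 2 - 5\right)}} = \frac{1}{56015 - \frac{260}{4 + \left(10 - 5\right)}} = \frac{1}{56015 - \frac{260}{4 + 5}} = \frac{1}{56015 - \frac{260}{9}} = \frac{1}{\frac{503875}{9}} = \frac{9}{503875}$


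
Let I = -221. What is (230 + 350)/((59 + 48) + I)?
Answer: -290/57 ≈ -5.0877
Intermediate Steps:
(230 + 350)/((59 + 48) + I) = (230 + 350)/((59 + 48) - 221) = 580/(107 - 221) = 580/(-114) = 580*(-1/114) = -290/57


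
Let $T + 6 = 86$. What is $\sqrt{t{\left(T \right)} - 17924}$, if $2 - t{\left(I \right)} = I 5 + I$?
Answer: $i \sqrt{18402} \approx 135.65 i$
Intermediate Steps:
$T = 80$ ($T = -6 + 86 = 80$)
$t{\left(I \right)} = 2 - 6 I$ ($t{\left(I \right)} = 2 - \left(I 5 + I\right) = 2 - \left(5 I + I\right) = 2 - 6 I$)
$\sqrt{t{\left(T \right)} - 17924} = \sqrt{\left(2 - 480\right) - 17924} = \sqrt{-478 - 17924} = \sqrt{-18402} = i \sqrt{18402}$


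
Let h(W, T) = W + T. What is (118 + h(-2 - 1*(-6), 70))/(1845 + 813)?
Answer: 32/443 ≈ 0.072235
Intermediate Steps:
h(W, T) = T + W
(118 + h(-2 - 1*(-6), 70))/(1845 + 813) = (118 + (70 + (-2 - 1*(-6))))/(1845 + 813) = (118 + (70 + (-2 + 6)))/2658 = (118 + (70 + 4))*(1/2658) = (118 + 74)*(1/2658) = 192*(1/2658) = 32/443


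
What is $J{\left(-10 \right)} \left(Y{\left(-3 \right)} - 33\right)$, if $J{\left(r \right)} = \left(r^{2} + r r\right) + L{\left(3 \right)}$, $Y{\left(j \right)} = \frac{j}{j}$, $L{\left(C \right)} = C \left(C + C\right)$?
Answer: $-6976$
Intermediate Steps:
$L{\left(C \right)} = 2 C^{2}$ ($L{\left(C \right)} = C 2 C = 2 C^{2}$)
$Y{\left(j \right)} = 1$
$J{\left(r \right)} = 18 + 2 r^{2}$ ($J{\left(r \right)} = \left(r^{2} + r r\right) + 2 \cdot 3^{2} = \left(r^{2} + r^{2}\right) + 2 \cdot 9 = 2 r^{2} + 18 = 18 + 2 r^{2}$)
$J{\left(-10 \right)} \left(Y{\left(-3 \right)} - 33\right) = \left(18 + 2 \left(-10\right)^{2}\right) \left(1 - 33\right) = \left(18 + 2 \cdot 100\right) \left(-32\right) = \left(18 + 200\right) \left(-32\right) = 218 \left(-32\right) = -6976$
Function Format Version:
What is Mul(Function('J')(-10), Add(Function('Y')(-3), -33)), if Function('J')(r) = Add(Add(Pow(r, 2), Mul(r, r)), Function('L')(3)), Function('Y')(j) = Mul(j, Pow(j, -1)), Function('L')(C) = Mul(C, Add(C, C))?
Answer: -6976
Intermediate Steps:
Function('L')(C) = Mul(2, Pow(C, 2)) (Function('L')(C) = Mul(C, Mul(2, C)) = Mul(2, Pow(C, 2)))
Function('Y')(j) = 1
Function('J')(r) = Add(18, Mul(2, Pow(r, 2))) (Function('J')(r) = Add(Add(Pow(r, 2), Mul(r, r)), Mul(2, Pow(3, 2))) = Add(Add(Pow(r, 2), Pow(r, 2)), Mul(2, 9)) = Add(Mul(2, Pow(r, 2)), 18) = Add(18, Mul(2, Pow(r, 2))))
Mul(Function('J')(-10), Add(Function('Y')(-3), -33)) = Mul(Add(18, Mul(2, Pow(-10, 2))), Add(1, -33)) = Mul(Add(18, Mul(2, 100)), -32) = Mul(Add(18, 200), -32) = Mul(218, -32) = -6976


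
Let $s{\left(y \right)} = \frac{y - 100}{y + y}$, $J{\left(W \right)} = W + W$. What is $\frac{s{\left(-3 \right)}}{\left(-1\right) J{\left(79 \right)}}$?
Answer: $- \frac{103}{948} \approx -0.10865$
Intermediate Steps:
$J{\left(W \right)} = 2 W$
$s{\left(y \right)} = \frac{-100 + y}{2 y}$
$\frac{s{\left(-3 \right)}}{\left(-1\right) J{\left(79 \right)}} = \frac{\frac{1}{2} \frac{1}{-3} \left(-100 - 3\right)}{\left(-1\right) 2 \cdot 79} = \frac{\frac{1}{2} \left(- \frac{1}{3}\right) \left(-103\right)}{\left(-1\right) 158} = \frac{103}{6 \left(-158\right)} = \frac{103}{6} \left(- \frac{1}{158}\right) = - \frac{103}{948}$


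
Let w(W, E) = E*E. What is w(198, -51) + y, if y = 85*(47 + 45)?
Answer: 10421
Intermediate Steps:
y = 7820 (y = 85*92 = 7820)
w(W, E) = E²
w(198, -51) + y = (-51)² + 7820 = 2601 + 7820 = 10421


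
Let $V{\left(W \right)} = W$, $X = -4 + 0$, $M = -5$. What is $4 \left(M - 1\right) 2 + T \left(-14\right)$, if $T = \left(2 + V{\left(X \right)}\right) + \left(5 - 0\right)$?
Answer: $-90$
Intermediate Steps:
$X = -4$
$T = 3$ ($T = \left(2 - 4\right) + \left(5 - 0\right) = -2 + \left(5 + 0\right) = -2 + 5 = 3$)
$4 \left(M - 1\right) 2 + T \left(-14\right) = 4 \left(-5 - 1\right) 2 + 3 \left(-14\right) = 4 \left(-6\right) 2 - 42 = \left(-24\right) 2 - 42 = -48 - 42 = -90$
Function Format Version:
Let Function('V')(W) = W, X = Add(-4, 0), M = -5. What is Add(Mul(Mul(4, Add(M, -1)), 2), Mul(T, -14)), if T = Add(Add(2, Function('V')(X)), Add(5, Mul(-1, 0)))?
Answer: -90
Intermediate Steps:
X = -4
T = 3 (T = Add(Add(2, -4), Add(5, Mul(-1, 0))) = Add(-2, Add(5, 0)) = Add(-2, 5) = 3)
Add(Mul(Mul(4, Add(M, -1)), 2), Mul(T, -14)) = Add(Mul(Mul(4, Add(-5, -1)), 2), Mul(3, -14)) = Add(Mul(Mul(4, -6), 2), -42) = Add(Mul(-24, 2), -42) = Add(-48, -42) = -90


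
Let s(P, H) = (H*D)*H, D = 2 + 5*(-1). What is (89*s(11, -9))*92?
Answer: -1989684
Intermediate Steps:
D = -3 (D = 2 - 5 = -3)
s(P, H) = -3*H**2 (s(P, H) = (H*(-3))*H = (-3*H)*H = -3*H**2)
(89*s(11, -9))*92 = (89*(-3*(-9)**2))*92 = (89*(-3*81))*92 = (89*(-243))*92 = -21627*92 = -1989684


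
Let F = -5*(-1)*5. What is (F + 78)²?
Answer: 10609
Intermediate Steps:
F = 25 (F = 5*5 = 25)
(F + 78)² = (25 + 78)² = 103² = 10609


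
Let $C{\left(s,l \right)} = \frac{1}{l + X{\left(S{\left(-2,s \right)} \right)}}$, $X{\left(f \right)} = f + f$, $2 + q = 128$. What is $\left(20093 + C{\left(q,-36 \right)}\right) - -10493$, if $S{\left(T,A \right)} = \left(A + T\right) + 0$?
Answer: $\frac{6484233}{212} \approx 30586.0$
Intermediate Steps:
$q = 126$ ($q = -2 + 128 = 126$)
$S{\left(T,A \right)} = A + T$
$X{\left(f \right)} = 2 f$
$C{\left(s,l \right)} = \frac{1}{-4 + l + 2 s}$ ($C{\left(s,l \right)} = \frac{1}{l + 2 \left(s - 2\right)} = \frac{1}{l + 2 \left(-2 + s\right)} = \frac{1}{l + \left(-4 + 2 s\right)} = \frac{1}{-4 + l + 2 s}$)
$\left(20093 + C{\left(q,-36 \right)}\right) - -10493 = \left(20093 + \frac{1}{-4 - 36 + 2 \cdot 126}\right) - -10493 = \left(20093 + \frac{1}{-4 - 36 + 252}\right) + 10493 = \left(20093 + \frac{1}{212}\right) + 10493 = \frac{4259717}{212} + 10493 = \frac{6484233}{212}$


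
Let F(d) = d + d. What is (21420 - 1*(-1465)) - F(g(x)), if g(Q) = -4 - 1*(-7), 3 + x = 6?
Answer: 22879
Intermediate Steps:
x = 3 (x = -3 + 6 = 3)
g(Q) = 3 (g(Q) = -4 + 7 = 3)
F(d) = 2*d
(21420 - 1*(-1465)) - F(g(x)) = (21420 - 1*(-1465)) - 2*3 = (21420 + 1465) - 1*6 = 22885 - 6 = 22879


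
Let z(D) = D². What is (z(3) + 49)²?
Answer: 3364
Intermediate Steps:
(z(3) + 49)² = (3² + 49)² = (9 + 49)² = 58² = 3364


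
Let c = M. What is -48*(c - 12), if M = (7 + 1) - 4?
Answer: 384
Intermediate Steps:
M = 4 (M = 8 - 4 = 4)
c = 4
-48*(c - 12) = -48*(4 - 12) = -48*(-8) = 384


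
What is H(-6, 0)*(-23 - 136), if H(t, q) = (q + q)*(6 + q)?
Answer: 0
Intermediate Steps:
H(t, q) = 2*q*(6 + q) (H(t, q) = (2*q)*(6 + q) = 2*q*(6 + q))
H(-6, 0)*(-23 - 136) = (2*0*(6 + 0))*(-23 - 136) = (2*0*6)*(-159) = 0*(-159) = 0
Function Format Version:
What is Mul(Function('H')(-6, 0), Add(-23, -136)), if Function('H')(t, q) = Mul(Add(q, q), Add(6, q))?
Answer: 0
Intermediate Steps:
Function('H')(t, q) = Mul(2, q, Add(6, q)) (Function('H')(t, q) = Mul(Mul(2, q), Add(6, q)) = Mul(2, q, Add(6, q)))
Mul(Function('H')(-6, 0), Add(-23, -136)) = Mul(Mul(2, 0, Add(6, 0)), Add(-23, -136)) = Mul(Mul(2, 0, 6), -159) = Mul(0, -159) = 0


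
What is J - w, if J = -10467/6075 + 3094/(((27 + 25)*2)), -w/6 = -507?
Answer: -8137727/2700 ≈ -3014.0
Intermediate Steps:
w = 3042 (w = -6*(-507) = 3042)
J = 75673/2700 (J = -10467*1/6075 + 3094/((52*2)) = -1163/675 + 3094/104 = -1163/675 + 3094*(1/104) = -1163/675 + 119/4 = 75673/2700 ≈ 28.027)
J - w = 75673/2700 - 1*3042 = 75673/2700 - 3042 = -8137727/2700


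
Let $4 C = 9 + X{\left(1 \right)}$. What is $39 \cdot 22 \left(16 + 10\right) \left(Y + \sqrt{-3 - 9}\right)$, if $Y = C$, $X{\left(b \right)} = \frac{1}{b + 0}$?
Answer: $55770 + 44616 i \sqrt{3} \approx 55770.0 + 77277.0 i$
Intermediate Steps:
$X{\left(b \right)} = \frac{1}{b}$
$C = \frac{5}{2}$ ($C = \frac{9 + 1^{-1}}{4} = \frac{9 + 1}{4} = \frac{1}{4} \cdot 10 = \frac{5}{2} \approx 2.5$)
$Y = \frac{5}{2} \approx 2.5$
$39 \cdot 22 \left(16 + 10\right) \left(Y + \sqrt{-3 - 9}\right) = 39 \cdot 22 \left(16 + 10\right) \left(\frac{5}{2} + \sqrt{-3 - 9}\right) = 858 \cdot 26 \left(\frac{5}{2} + \sqrt{-12}\right) = 858 \cdot 26 \left(\frac{5}{2} + 2 i \sqrt{3}\right) = 858 \left(65 + 52 i \sqrt{3}\right) = 55770 + 44616 i \sqrt{3}$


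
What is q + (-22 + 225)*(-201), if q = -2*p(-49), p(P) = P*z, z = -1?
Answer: -40901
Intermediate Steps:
p(P) = -P (p(P) = P*(-1) = -P)
q = -98 (q = -(-2)*(-49) = -2*49 = -98)
q + (-22 + 225)*(-201) = -98 + (-22 + 225)*(-201) = -98 + 203*(-201) = -98 - 40803 = -40901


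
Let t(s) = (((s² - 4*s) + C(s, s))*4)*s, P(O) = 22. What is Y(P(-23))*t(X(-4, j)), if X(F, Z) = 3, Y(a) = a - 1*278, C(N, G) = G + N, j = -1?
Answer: -9216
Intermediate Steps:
Y(a) = -278 + a (Y(a) = a - 278 = -278 + a)
t(s) = s*(-8*s + 4*s²) (t(s) = (((s² - 4*s) + (s + s))*4)*s = (((s² - 4*s) + 2*s)*4)*s = ((s² - 2*s)*4)*s = (-8*s + 4*s²)*s = s*(-8*s + 4*s²))
Y(P(-23))*t(X(-4, j)) = (-278 + 22)*(4*3²*(-2 + 3)) = -1024*9 = -256*36 = -9216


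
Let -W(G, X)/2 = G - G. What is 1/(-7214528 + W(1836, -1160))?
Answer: -1/7214528 ≈ -1.3861e-7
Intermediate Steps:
W(G, X) = 0 (W(G, X) = -2*(G - G) = -2*0 = 0)
1/(-7214528 + W(1836, -1160)) = 1/(-7214528 + 0) = 1/(-7214528) = -1/7214528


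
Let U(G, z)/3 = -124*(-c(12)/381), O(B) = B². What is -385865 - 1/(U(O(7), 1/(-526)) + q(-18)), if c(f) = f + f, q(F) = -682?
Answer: -32272976743/83638 ≈ -3.8587e+5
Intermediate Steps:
c(f) = 2*f
U(G, z) = 2976/127 (U(G, z) = 3*(-124/((-381/(2*12)))) = 3*(-124/((-381/24))) = 3*(-124/((-381*1/24))) = 3*(-124/(-127/8)) = 3*(-124*(-8/127)) = 3*(992/127) = 2976/127)
-385865 - 1/(U(O(7), 1/(-526)) + q(-18)) = -385865 - 1/(2976/127 - 682) = -385865 - 1/(-83638/127) = -385865 - 1*(-127/83638) = -385865 + 127/83638 = -32272976743/83638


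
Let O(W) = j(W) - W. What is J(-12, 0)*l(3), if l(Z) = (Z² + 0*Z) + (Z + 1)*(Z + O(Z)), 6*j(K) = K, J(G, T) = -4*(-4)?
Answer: 176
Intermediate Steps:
J(G, T) = 16
j(K) = K/6
O(W) = -5*W/6 (O(W) = W/6 - W = -5*W/6)
l(Z) = Z² + Z*(1 + Z)/6 (l(Z) = (Z² + 0*Z) + (Z + 1)*(Z - 5*Z/6) = (Z² + 0) + (1 + Z)*(Z/6) = Z² + Z*(1 + Z)/6)
J(-12, 0)*l(3) = 16*((⅙)*3*(1 + 7*3)) = 16*((⅙)*3*(1 + 21)) = 16*((⅙)*3*22) = 16*11 = 176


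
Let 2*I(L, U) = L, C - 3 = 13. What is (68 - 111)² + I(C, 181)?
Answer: 1857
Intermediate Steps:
C = 16 (C = 3 + 13 = 16)
I(L, U) = L/2
(68 - 111)² + I(C, 181) = (68 - 111)² + (½)*16 = (-43)² + 8 = 1849 + 8 = 1857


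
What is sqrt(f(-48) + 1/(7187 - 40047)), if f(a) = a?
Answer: I*sqrt(12957363415)/16430 ≈ 6.9282*I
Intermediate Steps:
sqrt(f(-48) + 1/(7187 - 40047)) = sqrt(-48 + 1/(7187 - 40047)) = sqrt(-48 + 1/(-32860)) = sqrt(-48 - 1/32860) = sqrt(-1577281/32860) = I*sqrt(12957363415)/16430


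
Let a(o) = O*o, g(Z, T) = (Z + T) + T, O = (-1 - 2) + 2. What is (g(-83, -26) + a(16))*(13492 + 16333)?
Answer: -4503575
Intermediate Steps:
O = -1 (O = -3 + 2 = -1)
g(Z, T) = Z + 2*T (g(Z, T) = (T + Z) + T = Z + 2*T)
a(o) = -o
(g(-83, -26) + a(16))*(13492 + 16333) = ((-83 + 2*(-26)) - 1*16)*(13492 + 16333) = ((-83 - 52) - 16)*29825 = (-135 - 16)*29825 = -151*29825 = -4503575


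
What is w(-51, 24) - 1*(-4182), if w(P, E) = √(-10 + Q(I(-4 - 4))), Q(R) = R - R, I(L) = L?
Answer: 4182 + I*√10 ≈ 4182.0 + 3.1623*I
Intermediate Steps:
Q(R) = 0
w(P, E) = I*√10 (w(P, E) = √(-10 + 0) = √(-10) = I*√10)
w(-51, 24) - 1*(-4182) = I*√10 - 1*(-4182) = I*√10 + 4182 = 4182 + I*√10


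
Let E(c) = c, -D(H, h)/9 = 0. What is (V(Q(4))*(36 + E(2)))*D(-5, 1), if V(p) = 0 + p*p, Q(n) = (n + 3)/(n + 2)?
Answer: 0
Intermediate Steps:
Q(n) = (3 + n)/(2 + n)
D(H, h) = 0 (D(H, h) = -9*0 = 0)
V(p) = p² (V(p) = 0 + p² = p²)
(V(Q(4))*(36 + E(2)))*D(-5, 1) = (((3 + 4)/(2 + 4))²*(36 + 2))*0 = ((7/6)²*38)*0 = ((49/36)*38)*0 = (931/18)*0 = 0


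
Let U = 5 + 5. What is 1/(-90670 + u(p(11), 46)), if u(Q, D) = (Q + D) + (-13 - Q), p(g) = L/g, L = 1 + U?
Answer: -1/90637 ≈ -1.1033e-5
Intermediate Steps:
U = 10
L = 11 (L = 1 + 10 = 11)
p(g) = 11/g
u(Q, D) = -13 + D (u(Q, D) = (D + Q) + (-13 - Q) = -13 + D)
1/(-90670 + u(p(11), 46)) = 1/(-90670 + (-13 + 46)) = 1/(-90670 + 33) = 1/(-90637) = -1/90637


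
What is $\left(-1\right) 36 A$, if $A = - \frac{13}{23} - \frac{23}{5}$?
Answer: $\frac{21384}{115} \approx 185.95$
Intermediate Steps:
$A = - \frac{594}{115}$ ($A = \left(-13\right) \frac{1}{23} - \frac{23}{5} = - \frac{13}{23} - \frac{23}{5} = - \frac{594}{115} \approx -5.1652$)
$\left(-1\right) 36 A = \left(-1\right) 36 \left(- \frac{594}{115}\right) = \left(-36\right) \left(- \frac{594}{115}\right) = \frac{21384}{115}$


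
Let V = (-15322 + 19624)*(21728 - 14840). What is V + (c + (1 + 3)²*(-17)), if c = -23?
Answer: 29631881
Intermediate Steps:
V = 29632176 (V = 4302*6888 = 29632176)
V + (c + (1 + 3)²*(-17)) = 29632176 + (-23 + (1 + 3)²*(-17)) = 29632176 + (-23 + 4²*(-17)) = 29632176 + (-23 + 16*(-17)) = 29632176 + (-23 - 272) = 29632176 - 295 = 29631881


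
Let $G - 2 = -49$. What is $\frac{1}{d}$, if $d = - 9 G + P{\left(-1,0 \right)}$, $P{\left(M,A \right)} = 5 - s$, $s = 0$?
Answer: $\frac{1}{428} \approx 0.0023364$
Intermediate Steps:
$G = -47$ ($G = 2 - 49 = -47$)
$P{\left(M,A \right)} = 5$ ($P{\left(M,A \right)} = 5 - 0 = 5 + 0 = 5$)
$d = 428$ ($d = \left(-9\right) \left(-47\right) + 5 = 423 + 5 = 428$)
$\frac{1}{d} = \frac{1}{428}$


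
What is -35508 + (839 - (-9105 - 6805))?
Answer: -18759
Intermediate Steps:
-35508 + (839 - (-9105 - 6805)) = -35508 + (839 - 1*(-15910)) = -35508 + (839 + 15910) = -35508 + 16749 = -18759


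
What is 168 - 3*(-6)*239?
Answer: 4470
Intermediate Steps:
168 - 3*(-6)*239 = 168 + 18*239 = 168 + 4302 = 4470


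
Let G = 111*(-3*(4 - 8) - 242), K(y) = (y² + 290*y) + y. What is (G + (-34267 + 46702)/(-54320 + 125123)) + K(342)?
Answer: 4506756701/23601 ≈ 1.9096e+5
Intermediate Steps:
K(y) = y² + 291*y
G = -25530 (G = 111*(-3*(-4) - 242) = 111*(12 - 242) = 111*(-230) = -25530)
(G + (-34267 + 46702)/(-54320 + 125123)) + K(342) = (-25530 + (-34267 + 46702)/(-54320 + 125123)) + 342*(291 + 342) = (-25530 + 12435/70803) + 342*633 = (-25530 + 12435*(1/70803)) + 216486 = (-25530 + 4145/23601) + 216486 = -602529385/23601 + 216486 = 4506756701/23601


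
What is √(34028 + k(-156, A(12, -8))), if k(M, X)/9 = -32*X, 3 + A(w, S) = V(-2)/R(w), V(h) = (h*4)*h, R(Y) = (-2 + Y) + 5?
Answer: 2*√216155/5 ≈ 185.97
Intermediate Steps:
R(Y) = 3 + Y
V(h) = 4*h² (V(h) = (4*h)*h = 4*h²)
A(w, S) = -3 + 16/(3 + w) (A(w, S) = -3 + (4*(-2)²)/(3 + w) = -3 + (4*4)/(3 + w) = -3 + 16/(3 + w))
k(M, X) = -288*X (k(M, X) = 9*(-32*X) = -288*X)
√(34028 + k(-156, A(12, -8))) = √(34028 - 288*(7 - 3*12)/(3 + 12)) = √(34028 - 288*(7 - 36)/15) = √(34028 - 96*(-29)/5) = √(34028 - 288*(-29/15)) = √(34028 + 2784/5) = √(172924/5) = 2*√216155/5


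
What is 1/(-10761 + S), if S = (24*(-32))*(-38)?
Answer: 1/18423 ≈ 5.4280e-5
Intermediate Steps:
S = 29184 (S = -768*(-38) = 29184)
1/(-10761 + S) = 1/(-10761 + 29184) = 1/18423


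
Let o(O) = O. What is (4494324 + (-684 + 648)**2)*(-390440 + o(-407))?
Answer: -1757099590140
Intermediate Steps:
(4494324 + (-684 + 648)**2)*(-390440 + o(-407)) = (4494324 + (-684 + 648)**2)*(-390440 - 407) = (4494324 + (-36)**2)*(-390847) = (4494324 + 1296)*(-390847) = 4495620*(-390847) = -1757099590140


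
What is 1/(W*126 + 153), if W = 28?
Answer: 1/3681 ≈ 0.00027167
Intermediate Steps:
1/(W*126 + 153) = 1/(28*126 + 153) = 1/(3528 + 153) = 1/3681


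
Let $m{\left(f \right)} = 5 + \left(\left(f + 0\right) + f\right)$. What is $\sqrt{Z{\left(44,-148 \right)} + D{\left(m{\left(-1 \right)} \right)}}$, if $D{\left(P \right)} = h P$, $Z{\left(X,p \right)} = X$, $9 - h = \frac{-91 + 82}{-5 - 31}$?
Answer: $\frac{\sqrt{281}}{2} \approx 8.3815$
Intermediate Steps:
$h = \frac{35}{4}$ ($h = 9 - \frac{-91 + 82}{-5 - 31} = 9 - - \frac{9}{-36} = 9 - \left(-9\right) \left(- \frac{1}{36}\right) = 9 - \frac{1}{4} = \frac{35}{4} \approx 8.75$)
$m{\left(f \right)} = 5 + 2 f$ ($m{\left(f \right)} = 5 + \left(f + f\right) = 5 + 2 f$)
$D{\left(P \right)} = \frac{35 P}{4}$
$\sqrt{Z{\left(44,-148 \right)} + D{\left(m{\left(-1 \right)} \right)}} = \sqrt{44 + \frac{35 \left(5 + 2 \left(-1\right)\right)}{4}} = \sqrt{44 + \frac{35 \left(5 - 2\right)}{4}} = \sqrt{44 + \frac{35}{4} \cdot 3} = \sqrt{44 + \frac{105}{4}} = \sqrt{\frac{281}{4}} = \frac{\sqrt{281}}{2}$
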